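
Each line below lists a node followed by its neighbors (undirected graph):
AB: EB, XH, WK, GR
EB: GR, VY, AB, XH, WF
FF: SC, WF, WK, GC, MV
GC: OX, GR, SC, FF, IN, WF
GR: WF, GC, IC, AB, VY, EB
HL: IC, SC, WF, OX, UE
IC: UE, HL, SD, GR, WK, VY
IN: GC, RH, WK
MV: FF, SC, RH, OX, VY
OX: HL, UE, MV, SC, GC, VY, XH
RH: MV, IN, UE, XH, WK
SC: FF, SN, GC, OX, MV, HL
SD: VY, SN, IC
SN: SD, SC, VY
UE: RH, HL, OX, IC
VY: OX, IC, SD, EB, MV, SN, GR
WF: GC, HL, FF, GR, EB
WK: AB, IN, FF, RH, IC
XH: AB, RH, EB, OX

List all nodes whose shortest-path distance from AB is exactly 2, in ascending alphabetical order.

Level 0: AB
Level 1: EB, GR, WK, XH
Level 2: FF, GC, IC, IN, OX, RH, VY, WF
Level 3: HL, MV, SC, SD, SN, UE

FF, GC, IC, IN, OX, RH, VY, WF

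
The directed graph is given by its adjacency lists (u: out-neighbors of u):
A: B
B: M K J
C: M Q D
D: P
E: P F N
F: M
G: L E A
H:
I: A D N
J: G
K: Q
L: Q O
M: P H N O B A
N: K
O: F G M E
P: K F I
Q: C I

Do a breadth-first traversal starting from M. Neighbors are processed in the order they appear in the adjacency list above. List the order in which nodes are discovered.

Visit M; enqueue P, H, N, O, B, A → queue [P, H, N, O, B, A]
Visit P; enqueue K, F, I → queue [H, N, O, B, A, K, F, I]
Visit H → queue [N, O, B, A, K, F, I]
Visit N → queue [O, B, A, K, F, I]
Visit O; enqueue G, E → queue [B, A, K, F, I, G, E]
Visit B; enqueue J → queue [A, K, F, I, G, E, J]
Visit A → queue [K, F, I, G, E, J]
Visit K; enqueue Q → queue [F, I, G, E, J, Q]
Visit F → queue [I, G, E, J, Q]
Visit I; enqueue D → queue [G, E, J, Q, D]
Visit G; enqueue L → queue [E, J, Q, D, L]
Visit E → queue [J, Q, D, L]
Visit J → queue [Q, D, L]
Visit Q; enqueue C → queue [D, L, C]
Visit D → queue [L, C]
Visit L → queue [C]
Visit C → queue []

M, P, H, N, O, B, A, K, F, I, G, E, J, Q, D, L, C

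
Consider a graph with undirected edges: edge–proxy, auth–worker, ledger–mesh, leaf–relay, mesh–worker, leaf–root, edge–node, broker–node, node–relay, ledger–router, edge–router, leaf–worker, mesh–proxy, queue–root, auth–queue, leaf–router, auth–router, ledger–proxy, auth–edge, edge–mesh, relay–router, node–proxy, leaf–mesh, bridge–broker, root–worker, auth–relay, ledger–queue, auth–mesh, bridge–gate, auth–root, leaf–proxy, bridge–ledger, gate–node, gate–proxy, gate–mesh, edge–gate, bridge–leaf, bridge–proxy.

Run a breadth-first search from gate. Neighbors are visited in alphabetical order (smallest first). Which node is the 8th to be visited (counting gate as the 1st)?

Visit gate; enqueue bridge, edge, mesh, node, proxy → queue [bridge, edge, mesh, node, proxy]
Visit bridge; enqueue broker, leaf, ledger → queue [edge, mesh, node, proxy, broker, leaf, ledger]
Visit edge; enqueue auth, router → queue [mesh, node, proxy, broker, leaf, ledger, auth, router]
Visit mesh; enqueue worker → queue [node, proxy, broker, leaf, ledger, auth, router, worker]
Visit node; enqueue relay → queue [proxy, broker, leaf, ledger, auth, router, worker, relay]
Visit proxy → queue [broker, leaf, ledger, auth, router, worker, relay]
Visit broker → queue [leaf, ledger, auth, router, worker, relay]
Visit leaf; enqueue root → queue [ledger, auth, router, worker, relay, root]
Visit ledger; enqueue queue → queue [auth, router, worker, relay, root, queue]
Visit auth → queue [router, worker, relay, root, queue]
Visit router → queue [worker, relay, root, queue]
Visit worker → queue [relay, root, queue]
Visit relay → queue [root, queue]
Visit root → queue [queue]
Visit queue → queue []

Visit order: gate, bridge, edge, mesh, node, proxy, broker, leaf, ledger, auth, router, worker, relay, root, queue

leaf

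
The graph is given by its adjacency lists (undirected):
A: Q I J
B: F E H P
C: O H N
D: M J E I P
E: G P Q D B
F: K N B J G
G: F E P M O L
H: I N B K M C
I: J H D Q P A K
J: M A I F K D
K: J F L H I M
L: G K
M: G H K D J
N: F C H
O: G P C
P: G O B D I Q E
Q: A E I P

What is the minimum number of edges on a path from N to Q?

Level 0: N
Level 1: C, F, H
Level 2: B, G, I, J, K, M, O
Level 3: A, D, E, L, P, Q
Q first appears at level 3.

3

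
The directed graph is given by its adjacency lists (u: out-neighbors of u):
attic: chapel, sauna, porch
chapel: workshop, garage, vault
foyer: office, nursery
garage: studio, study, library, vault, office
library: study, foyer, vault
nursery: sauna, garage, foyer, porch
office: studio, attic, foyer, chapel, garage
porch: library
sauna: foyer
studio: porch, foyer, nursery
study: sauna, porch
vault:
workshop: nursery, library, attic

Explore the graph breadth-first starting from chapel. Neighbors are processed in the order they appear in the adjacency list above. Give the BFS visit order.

chapel workshop garage vault nursery library attic studio study office sauna foyer porch

Visit chapel; enqueue workshop, garage, vault → queue [workshop, garage, vault]
Visit workshop; enqueue nursery, library, attic → queue [garage, vault, nursery, library, attic]
Visit garage; enqueue studio, study, office → queue [vault, nursery, library, attic, studio, study, office]
Visit vault → queue [nursery, library, attic, studio, study, office]
Visit nursery; enqueue sauna, foyer, porch → queue [library, attic, studio, study, office, sauna, foyer, porch]
Visit library → queue [attic, studio, study, office, sauna, foyer, porch]
Visit attic → queue [studio, study, office, sauna, foyer, porch]
Visit studio → queue [study, office, sauna, foyer, porch]
Visit study → queue [office, sauna, foyer, porch]
Visit office → queue [sauna, foyer, porch]
Visit sauna → queue [foyer, porch]
Visit foyer → queue [porch]
Visit porch → queue []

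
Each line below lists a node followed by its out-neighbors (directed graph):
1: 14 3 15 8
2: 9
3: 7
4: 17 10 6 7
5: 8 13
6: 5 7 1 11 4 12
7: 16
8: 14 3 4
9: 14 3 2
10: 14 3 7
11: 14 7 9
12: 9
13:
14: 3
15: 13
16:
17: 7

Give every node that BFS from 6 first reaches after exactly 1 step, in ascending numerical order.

Level 0: 6
Level 1: 1, 4, 5, 7, 11, 12
Level 2: 3, 8, 9, 10, 13, 14, 15, 16, 17
Level 3: 2

1, 4, 5, 7, 11, 12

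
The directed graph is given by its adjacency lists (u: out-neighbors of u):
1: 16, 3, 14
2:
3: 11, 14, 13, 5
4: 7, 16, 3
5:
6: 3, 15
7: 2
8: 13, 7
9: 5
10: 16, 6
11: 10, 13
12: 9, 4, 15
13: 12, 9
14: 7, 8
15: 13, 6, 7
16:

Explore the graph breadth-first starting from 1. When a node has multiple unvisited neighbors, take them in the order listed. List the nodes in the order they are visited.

Visit 1; enqueue 16, 3, 14 → queue [16, 3, 14]
Visit 16 → queue [3, 14]
Visit 3; enqueue 11, 13, 5 → queue [14, 11, 13, 5]
Visit 14; enqueue 7, 8 → queue [11, 13, 5, 7, 8]
Visit 11; enqueue 10 → queue [13, 5, 7, 8, 10]
Visit 13; enqueue 12, 9 → queue [5, 7, 8, 10, 12, 9]
Visit 5 → queue [7, 8, 10, 12, 9]
Visit 7; enqueue 2 → queue [8, 10, 12, 9, 2]
Visit 8 → queue [10, 12, 9, 2]
Visit 10; enqueue 6 → queue [12, 9, 2, 6]
Visit 12; enqueue 4, 15 → queue [9, 2, 6, 4, 15]
Visit 9 → queue [2, 6, 4, 15]
Visit 2 → queue [6, 4, 15]
Visit 6 → queue [4, 15]
Visit 4 → queue [15]
Visit 15 → queue []

1 16 3 14 11 13 5 7 8 10 12 9 2 6 4 15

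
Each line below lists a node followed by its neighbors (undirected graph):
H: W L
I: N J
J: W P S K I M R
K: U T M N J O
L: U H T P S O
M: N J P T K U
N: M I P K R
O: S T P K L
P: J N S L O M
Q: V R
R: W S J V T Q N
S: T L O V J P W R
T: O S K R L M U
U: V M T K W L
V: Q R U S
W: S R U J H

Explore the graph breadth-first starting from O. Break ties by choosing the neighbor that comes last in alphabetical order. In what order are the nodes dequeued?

O, T, S, P, L, K, U, R, M, W, V, J, N, H, Q, I

Visit O; enqueue T, S, P, L, K → queue [T, S, P, L, K]
Visit T; enqueue U, R, M → queue [S, P, L, K, U, R, M]
Visit S; enqueue W, V, J → queue [P, L, K, U, R, M, W, V, J]
Visit P; enqueue N → queue [L, K, U, R, M, W, V, J, N]
Visit L; enqueue H → queue [K, U, R, M, W, V, J, N, H]
Visit K → queue [U, R, M, W, V, J, N, H]
Visit U → queue [R, M, W, V, J, N, H]
Visit R; enqueue Q → queue [M, W, V, J, N, H, Q]
Visit M → queue [W, V, J, N, H, Q]
Visit W → queue [V, J, N, H, Q]
Visit V → queue [J, N, H, Q]
Visit J; enqueue I → queue [N, H, Q, I]
Visit N → queue [H, Q, I]
Visit H → queue [Q, I]
Visit Q → queue [I]
Visit I → queue []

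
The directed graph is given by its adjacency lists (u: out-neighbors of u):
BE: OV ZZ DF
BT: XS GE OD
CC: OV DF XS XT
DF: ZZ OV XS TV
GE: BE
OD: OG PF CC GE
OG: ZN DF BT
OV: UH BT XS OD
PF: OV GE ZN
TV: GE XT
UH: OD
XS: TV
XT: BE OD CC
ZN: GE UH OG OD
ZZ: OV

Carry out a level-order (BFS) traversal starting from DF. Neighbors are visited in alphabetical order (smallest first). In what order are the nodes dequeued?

DF, OV, TV, XS, ZZ, BT, OD, UH, GE, XT, CC, OG, PF, BE, ZN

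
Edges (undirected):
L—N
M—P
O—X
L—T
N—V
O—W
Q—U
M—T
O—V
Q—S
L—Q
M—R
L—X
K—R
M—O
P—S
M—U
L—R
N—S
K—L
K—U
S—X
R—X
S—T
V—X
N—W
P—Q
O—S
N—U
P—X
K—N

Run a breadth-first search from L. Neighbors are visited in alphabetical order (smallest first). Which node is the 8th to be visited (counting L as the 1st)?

Visit L; enqueue K, N, Q, R, T, X → queue [K, N, Q, R, T, X]
Visit K; enqueue U → queue [N, Q, R, T, X, U]
Visit N; enqueue S, V, W → queue [Q, R, T, X, U, S, V, W]
Visit Q; enqueue P → queue [R, T, X, U, S, V, W, P]
Visit R; enqueue M → queue [T, X, U, S, V, W, P, M]
Visit T → queue [X, U, S, V, W, P, M]
Visit X; enqueue O → queue [U, S, V, W, P, M, O]
Visit U → queue [S, V, W, P, M, O]
Visit S → queue [V, W, P, M, O]
Visit V → queue [W, P, M, O]
Visit W → queue [P, M, O]
Visit P → queue [M, O]
Visit M → queue [O]
Visit O → queue []

Visit order: L, K, N, Q, R, T, X, U, S, V, W, P, M, O

U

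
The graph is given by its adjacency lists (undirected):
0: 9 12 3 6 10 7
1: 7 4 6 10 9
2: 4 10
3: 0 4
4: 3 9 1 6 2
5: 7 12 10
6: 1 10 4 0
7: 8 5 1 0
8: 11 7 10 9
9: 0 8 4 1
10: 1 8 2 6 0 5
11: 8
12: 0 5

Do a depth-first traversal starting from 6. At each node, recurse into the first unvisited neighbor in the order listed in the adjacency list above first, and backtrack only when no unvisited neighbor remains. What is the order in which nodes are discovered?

6 1 7 8 11 10 2 4 3 0 9 12 5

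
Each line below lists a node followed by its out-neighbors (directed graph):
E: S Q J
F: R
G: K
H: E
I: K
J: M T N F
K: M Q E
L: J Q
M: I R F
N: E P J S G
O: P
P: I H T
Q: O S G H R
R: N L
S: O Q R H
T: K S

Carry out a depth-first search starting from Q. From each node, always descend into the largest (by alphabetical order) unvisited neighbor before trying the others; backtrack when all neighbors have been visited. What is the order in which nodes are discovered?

Q, S, R, N, P, T, K, M, I, F, E, J, H, G, L, O

Visit Q
Q → S
S → R
R → N
N → P
P → T
T → K
K → M
M → I
M → F
K → E
E → J
P → H
N → G
R → L
S → O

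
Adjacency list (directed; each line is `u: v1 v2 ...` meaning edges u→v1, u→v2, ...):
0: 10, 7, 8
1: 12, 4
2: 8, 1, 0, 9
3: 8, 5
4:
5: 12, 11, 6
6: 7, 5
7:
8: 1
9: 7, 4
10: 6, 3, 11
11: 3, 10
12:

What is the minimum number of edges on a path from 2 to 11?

3

Level 0: 2
Level 1: 0, 1, 8, 9
Level 2: 4, 7, 10, 12
Level 3: 3, 6, 11
Level 4: 5
11 first appears at level 3.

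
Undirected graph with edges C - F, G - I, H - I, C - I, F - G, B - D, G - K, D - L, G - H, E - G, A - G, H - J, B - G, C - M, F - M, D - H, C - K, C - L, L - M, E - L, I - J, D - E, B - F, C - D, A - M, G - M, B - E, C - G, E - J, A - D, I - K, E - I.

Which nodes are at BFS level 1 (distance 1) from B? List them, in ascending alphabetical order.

Level 0: B
Level 1: D, E, F, G
Level 2: A, C, H, I, J, K, L, M

D, E, F, G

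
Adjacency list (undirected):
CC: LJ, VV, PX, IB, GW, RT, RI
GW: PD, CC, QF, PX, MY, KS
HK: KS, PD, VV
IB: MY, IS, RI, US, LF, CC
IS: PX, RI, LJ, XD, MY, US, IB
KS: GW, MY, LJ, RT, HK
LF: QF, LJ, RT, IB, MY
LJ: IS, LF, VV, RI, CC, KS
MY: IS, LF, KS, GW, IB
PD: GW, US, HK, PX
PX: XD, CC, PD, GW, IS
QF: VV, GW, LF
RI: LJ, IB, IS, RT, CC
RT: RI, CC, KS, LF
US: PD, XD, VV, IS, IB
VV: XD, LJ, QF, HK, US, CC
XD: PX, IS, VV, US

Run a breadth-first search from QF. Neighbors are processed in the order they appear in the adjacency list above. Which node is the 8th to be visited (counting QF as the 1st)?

Visit QF; enqueue VV, GW, LF → queue [VV, GW, LF]
Visit VV; enqueue XD, LJ, HK, US, CC → queue [GW, LF, XD, LJ, HK, US, CC]
Visit GW; enqueue PD, PX, MY, KS → queue [LF, XD, LJ, HK, US, CC, PD, PX, MY, KS]
Visit LF; enqueue RT, IB → queue [XD, LJ, HK, US, CC, PD, PX, MY, KS, RT, IB]
Visit XD; enqueue IS → queue [LJ, HK, US, CC, PD, PX, MY, KS, RT, IB, IS]
Visit LJ; enqueue RI → queue [HK, US, CC, PD, PX, MY, KS, RT, IB, IS, RI]
Visit HK → queue [US, CC, PD, PX, MY, KS, RT, IB, IS, RI]
Visit US → queue [CC, PD, PX, MY, KS, RT, IB, IS, RI]
Visit CC → queue [PD, PX, MY, KS, RT, IB, IS, RI]
Visit PD → queue [PX, MY, KS, RT, IB, IS, RI]
Visit PX → queue [MY, KS, RT, IB, IS, RI]
Visit MY → queue [KS, RT, IB, IS, RI]
Visit KS → queue [RT, IB, IS, RI]
Visit RT → queue [IB, IS, RI]
Visit IB → queue [IS, RI]
Visit IS → queue [RI]
Visit RI → queue []

Visit order: QF, VV, GW, LF, XD, LJ, HK, US, CC, PD, PX, MY, KS, RT, IB, IS, RI

US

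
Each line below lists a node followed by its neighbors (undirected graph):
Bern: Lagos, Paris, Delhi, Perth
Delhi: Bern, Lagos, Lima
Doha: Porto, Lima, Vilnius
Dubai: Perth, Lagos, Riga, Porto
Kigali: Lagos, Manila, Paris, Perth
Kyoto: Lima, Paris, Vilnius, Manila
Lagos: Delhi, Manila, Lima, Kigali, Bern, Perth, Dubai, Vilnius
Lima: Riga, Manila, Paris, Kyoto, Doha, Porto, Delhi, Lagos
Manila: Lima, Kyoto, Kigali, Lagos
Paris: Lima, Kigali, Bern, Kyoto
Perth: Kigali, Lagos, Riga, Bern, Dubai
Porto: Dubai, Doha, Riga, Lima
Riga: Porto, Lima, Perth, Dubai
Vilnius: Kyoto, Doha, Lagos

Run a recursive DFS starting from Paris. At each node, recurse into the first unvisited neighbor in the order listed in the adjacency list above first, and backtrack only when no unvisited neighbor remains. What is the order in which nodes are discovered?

Paris, Lima, Riga, Porto, Dubai, Perth, Kigali, Lagos, Delhi, Bern, Manila, Kyoto, Vilnius, Doha

Visit Paris
Paris → Lima
Lima → Riga
Riga → Porto
Porto → Dubai
Dubai → Perth
Perth → Kigali
Kigali → Lagos
Lagos → Delhi
Delhi → Bern
Lagos → Manila
Manila → Kyoto
Kyoto → Vilnius
Vilnius → Doha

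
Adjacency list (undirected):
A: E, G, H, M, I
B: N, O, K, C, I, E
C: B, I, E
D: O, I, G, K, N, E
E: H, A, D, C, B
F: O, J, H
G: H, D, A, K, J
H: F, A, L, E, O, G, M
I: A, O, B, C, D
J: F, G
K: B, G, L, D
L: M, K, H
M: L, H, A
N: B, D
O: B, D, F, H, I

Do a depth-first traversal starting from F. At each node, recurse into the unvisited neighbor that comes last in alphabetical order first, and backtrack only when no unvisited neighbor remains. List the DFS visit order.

Visit F
F → O
O → I
I → D
D → N
N → B
B → K
K → L
L → M
M → H
H → G
G → J
G → A
A → E
E → C

F -> O -> I -> D -> N -> B -> K -> L -> M -> H -> G -> J -> A -> E -> C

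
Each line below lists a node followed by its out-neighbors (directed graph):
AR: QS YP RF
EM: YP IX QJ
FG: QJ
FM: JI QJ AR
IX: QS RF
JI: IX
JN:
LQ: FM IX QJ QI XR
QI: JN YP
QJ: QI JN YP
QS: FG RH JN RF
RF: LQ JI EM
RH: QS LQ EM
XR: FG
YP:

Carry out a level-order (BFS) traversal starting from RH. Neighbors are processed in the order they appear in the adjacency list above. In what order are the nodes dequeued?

Visit RH; enqueue QS, LQ, EM → queue [QS, LQ, EM]
Visit QS; enqueue FG, JN, RF → queue [LQ, EM, FG, JN, RF]
Visit LQ; enqueue FM, IX, QJ, QI, XR → queue [EM, FG, JN, RF, FM, IX, QJ, QI, XR]
Visit EM; enqueue YP → queue [FG, JN, RF, FM, IX, QJ, QI, XR, YP]
Visit FG → queue [JN, RF, FM, IX, QJ, QI, XR, YP]
Visit JN → queue [RF, FM, IX, QJ, QI, XR, YP]
Visit RF; enqueue JI → queue [FM, IX, QJ, QI, XR, YP, JI]
Visit FM; enqueue AR → queue [IX, QJ, QI, XR, YP, JI, AR]
Visit IX → queue [QJ, QI, XR, YP, JI, AR]
Visit QJ → queue [QI, XR, YP, JI, AR]
Visit QI → queue [XR, YP, JI, AR]
Visit XR → queue [YP, JI, AR]
Visit YP → queue [JI, AR]
Visit JI → queue [AR]
Visit AR → queue []

RH QS LQ EM FG JN RF FM IX QJ QI XR YP JI AR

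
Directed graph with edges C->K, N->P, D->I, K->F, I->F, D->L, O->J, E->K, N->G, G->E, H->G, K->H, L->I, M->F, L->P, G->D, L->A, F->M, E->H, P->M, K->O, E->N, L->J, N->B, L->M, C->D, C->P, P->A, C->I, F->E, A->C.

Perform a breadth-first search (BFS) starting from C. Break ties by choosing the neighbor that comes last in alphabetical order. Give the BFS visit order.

C → P → K → I → D → M → A → O → H → F → L → J → G → E → N → B

Visit C; enqueue P, K, I, D → queue [P, K, I, D]
Visit P; enqueue M, A → queue [K, I, D, M, A]
Visit K; enqueue O, H, F → queue [I, D, M, A, O, H, F]
Visit I → queue [D, M, A, O, H, F]
Visit D; enqueue L → queue [M, A, O, H, F, L]
Visit M → queue [A, O, H, F, L]
Visit A → queue [O, H, F, L]
Visit O; enqueue J → queue [H, F, L, J]
Visit H; enqueue G → queue [F, L, J, G]
Visit F; enqueue E → queue [L, J, G, E]
Visit L → queue [J, G, E]
Visit J → queue [G, E]
Visit G → queue [E]
Visit E; enqueue N → queue [N]
Visit N; enqueue B → queue [B]
Visit B → queue []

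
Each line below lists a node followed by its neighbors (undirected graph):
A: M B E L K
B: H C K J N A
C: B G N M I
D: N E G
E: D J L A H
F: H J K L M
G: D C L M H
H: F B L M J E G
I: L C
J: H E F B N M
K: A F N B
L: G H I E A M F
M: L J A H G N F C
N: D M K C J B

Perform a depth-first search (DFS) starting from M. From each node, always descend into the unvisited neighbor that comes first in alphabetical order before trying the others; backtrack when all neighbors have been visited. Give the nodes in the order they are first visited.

M -> A -> B -> C -> G -> D -> E -> H -> F -> J -> N -> K -> L -> I

Visit M
M → A
A → B
B → C
C → G
G → D
D → E
E → H
H → F
F → J
J → N
N → K
F → L
L → I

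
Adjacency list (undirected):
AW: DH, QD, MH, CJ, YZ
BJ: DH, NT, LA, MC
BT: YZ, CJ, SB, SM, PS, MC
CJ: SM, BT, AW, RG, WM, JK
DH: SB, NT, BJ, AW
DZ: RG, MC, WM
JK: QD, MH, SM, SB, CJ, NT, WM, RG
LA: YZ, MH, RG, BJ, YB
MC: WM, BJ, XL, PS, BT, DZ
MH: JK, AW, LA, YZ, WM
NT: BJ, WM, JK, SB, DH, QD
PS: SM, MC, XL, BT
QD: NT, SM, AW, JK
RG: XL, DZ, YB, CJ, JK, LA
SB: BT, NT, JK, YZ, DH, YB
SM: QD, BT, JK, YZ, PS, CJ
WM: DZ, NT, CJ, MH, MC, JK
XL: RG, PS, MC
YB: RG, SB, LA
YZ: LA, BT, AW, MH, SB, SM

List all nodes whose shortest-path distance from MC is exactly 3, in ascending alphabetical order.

AW, QD, YB

Level 0: MC
Level 1: BJ, BT, DZ, PS, WM, XL
Level 2: CJ, DH, JK, LA, MH, NT, RG, SB, SM, YZ
Level 3: AW, QD, YB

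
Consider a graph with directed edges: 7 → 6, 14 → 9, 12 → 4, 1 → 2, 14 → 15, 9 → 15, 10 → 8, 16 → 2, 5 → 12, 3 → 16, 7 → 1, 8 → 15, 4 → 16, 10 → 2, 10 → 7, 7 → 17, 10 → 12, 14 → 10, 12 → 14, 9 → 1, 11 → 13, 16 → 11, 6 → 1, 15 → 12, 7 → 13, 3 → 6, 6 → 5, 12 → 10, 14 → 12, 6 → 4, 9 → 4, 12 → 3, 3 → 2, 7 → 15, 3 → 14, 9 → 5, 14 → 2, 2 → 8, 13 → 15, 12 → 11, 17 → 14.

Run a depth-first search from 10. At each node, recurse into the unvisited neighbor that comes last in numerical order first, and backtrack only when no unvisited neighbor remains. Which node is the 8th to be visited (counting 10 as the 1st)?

16

Visit 10
10 → 12
12 → 14
14 → 15
14 → 9
9 → 5
9 → 4
4 → 16
16 → 11
11 → 13
16 → 2
2 → 8
9 → 1
12 → 3
3 → 6
10 → 7
7 → 17

Visit order: 10, 12, 14, 15, 9, 5, 4, 16, 11, 13, 2, 8, 1, 3, 6, 7, 17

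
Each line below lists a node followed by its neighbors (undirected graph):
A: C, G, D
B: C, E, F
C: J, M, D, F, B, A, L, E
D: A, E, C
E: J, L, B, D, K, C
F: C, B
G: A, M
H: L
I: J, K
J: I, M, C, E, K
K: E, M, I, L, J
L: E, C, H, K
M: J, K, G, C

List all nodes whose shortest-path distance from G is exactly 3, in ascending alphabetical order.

B, E, F, I, L

Level 0: G
Level 1: A, M
Level 2: C, D, J, K
Level 3: B, E, F, I, L
Level 4: H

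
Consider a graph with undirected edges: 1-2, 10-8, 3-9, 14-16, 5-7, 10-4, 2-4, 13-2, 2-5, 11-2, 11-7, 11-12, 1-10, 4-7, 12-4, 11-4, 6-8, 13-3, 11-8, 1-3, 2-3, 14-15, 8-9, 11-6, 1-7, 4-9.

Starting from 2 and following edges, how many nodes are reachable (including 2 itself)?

13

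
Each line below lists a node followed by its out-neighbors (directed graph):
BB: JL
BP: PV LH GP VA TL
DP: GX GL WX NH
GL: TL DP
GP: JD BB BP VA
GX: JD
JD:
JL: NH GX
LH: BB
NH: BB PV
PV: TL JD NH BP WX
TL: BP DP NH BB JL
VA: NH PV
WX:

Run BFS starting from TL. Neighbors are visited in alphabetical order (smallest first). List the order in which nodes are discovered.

TL -> BB -> BP -> DP -> JL -> NH -> GP -> LH -> PV -> VA -> GL -> GX -> WX -> JD

Visit TL; enqueue BB, BP, DP, JL, NH → queue [BB, BP, DP, JL, NH]
Visit BB → queue [BP, DP, JL, NH]
Visit BP; enqueue GP, LH, PV, VA → queue [DP, JL, NH, GP, LH, PV, VA]
Visit DP; enqueue GL, GX, WX → queue [JL, NH, GP, LH, PV, VA, GL, GX, WX]
Visit JL → queue [NH, GP, LH, PV, VA, GL, GX, WX]
Visit NH → queue [GP, LH, PV, VA, GL, GX, WX]
Visit GP; enqueue JD → queue [LH, PV, VA, GL, GX, WX, JD]
Visit LH → queue [PV, VA, GL, GX, WX, JD]
Visit PV → queue [VA, GL, GX, WX, JD]
Visit VA → queue [GL, GX, WX, JD]
Visit GL → queue [GX, WX, JD]
Visit GX → queue [WX, JD]
Visit WX → queue [JD]
Visit JD → queue []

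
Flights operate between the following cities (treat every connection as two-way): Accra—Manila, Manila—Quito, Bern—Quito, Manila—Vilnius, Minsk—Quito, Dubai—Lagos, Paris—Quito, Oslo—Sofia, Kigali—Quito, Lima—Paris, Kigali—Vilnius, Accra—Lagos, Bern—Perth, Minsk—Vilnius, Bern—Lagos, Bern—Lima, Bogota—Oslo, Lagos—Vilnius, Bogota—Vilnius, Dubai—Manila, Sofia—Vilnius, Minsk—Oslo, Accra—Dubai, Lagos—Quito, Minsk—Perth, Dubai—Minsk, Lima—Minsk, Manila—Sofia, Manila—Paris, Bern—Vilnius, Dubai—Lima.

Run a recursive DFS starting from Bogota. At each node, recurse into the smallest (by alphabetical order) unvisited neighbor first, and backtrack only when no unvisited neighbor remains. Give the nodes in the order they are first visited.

Bogota, Oslo, Minsk, Dubai, Accra, Lagos, Bern, Lima, Paris, Manila, Quito, Kigali, Vilnius, Sofia, Perth

Visit Bogota
Bogota → Oslo
Oslo → Minsk
Minsk → Dubai
Dubai → Accra
Accra → Lagos
Lagos → Bern
Bern → Lima
Lima → Paris
Paris → Manila
Manila → Quito
Quito → Kigali
Kigali → Vilnius
Vilnius → Sofia
Bern → Perth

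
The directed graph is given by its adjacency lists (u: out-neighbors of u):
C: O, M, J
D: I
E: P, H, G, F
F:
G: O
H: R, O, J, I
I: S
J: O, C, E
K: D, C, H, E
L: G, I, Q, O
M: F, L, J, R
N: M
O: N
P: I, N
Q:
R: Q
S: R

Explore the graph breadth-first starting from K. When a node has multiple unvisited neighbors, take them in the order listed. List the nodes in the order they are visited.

Visit K; enqueue D, C, H, E → queue [D, C, H, E]
Visit D; enqueue I → queue [C, H, E, I]
Visit C; enqueue O, M, J → queue [H, E, I, O, M, J]
Visit H; enqueue R → queue [E, I, O, M, J, R]
Visit E; enqueue P, G, F → queue [I, O, M, J, R, P, G, F]
Visit I; enqueue S → queue [O, M, J, R, P, G, F, S]
Visit O; enqueue N → queue [M, J, R, P, G, F, S, N]
Visit M; enqueue L → queue [J, R, P, G, F, S, N, L]
Visit J → queue [R, P, G, F, S, N, L]
Visit R; enqueue Q → queue [P, G, F, S, N, L, Q]
Visit P → queue [G, F, S, N, L, Q]
Visit G → queue [F, S, N, L, Q]
Visit F → queue [S, N, L, Q]
Visit S → queue [N, L, Q]
Visit N → queue [L, Q]
Visit L → queue [Q]
Visit Q → queue []

K, D, C, H, E, I, O, M, J, R, P, G, F, S, N, L, Q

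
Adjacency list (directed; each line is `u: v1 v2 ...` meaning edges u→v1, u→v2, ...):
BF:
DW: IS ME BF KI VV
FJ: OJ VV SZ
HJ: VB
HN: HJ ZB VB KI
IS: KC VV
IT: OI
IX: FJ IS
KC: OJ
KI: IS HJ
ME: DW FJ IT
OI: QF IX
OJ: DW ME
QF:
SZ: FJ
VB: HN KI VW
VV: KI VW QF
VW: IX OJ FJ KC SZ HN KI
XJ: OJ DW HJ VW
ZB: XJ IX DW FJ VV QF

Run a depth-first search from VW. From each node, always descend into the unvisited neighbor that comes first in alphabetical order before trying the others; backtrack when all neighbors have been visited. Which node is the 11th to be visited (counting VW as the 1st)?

VB

Visit VW
VW → FJ
FJ → OJ
OJ → DW
DW → BF
DW → IS
IS → KC
IS → VV
VV → KI
KI → HJ
HJ → VB
VB → HN
HN → ZB
ZB → IX
ZB → QF
ZB → XJ
DW → ME
ME → IT
IT → OI
FJ → SZ

Visit order: VW, FJ, OJ, DW, BF, IS, KC, VV, KI, HJ, VB, HN, ZB, IX, QF, XJ, ME, IT, OI, SZ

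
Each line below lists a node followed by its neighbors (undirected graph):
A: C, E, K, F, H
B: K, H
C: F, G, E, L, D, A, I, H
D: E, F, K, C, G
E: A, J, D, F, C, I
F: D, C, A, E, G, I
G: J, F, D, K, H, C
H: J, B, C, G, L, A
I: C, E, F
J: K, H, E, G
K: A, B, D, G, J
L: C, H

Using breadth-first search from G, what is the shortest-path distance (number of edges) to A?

Level 0: G
Level 1: C, D, F, H, J, K
Level 2: A, B, E, I, L
A first appears at level 2.

2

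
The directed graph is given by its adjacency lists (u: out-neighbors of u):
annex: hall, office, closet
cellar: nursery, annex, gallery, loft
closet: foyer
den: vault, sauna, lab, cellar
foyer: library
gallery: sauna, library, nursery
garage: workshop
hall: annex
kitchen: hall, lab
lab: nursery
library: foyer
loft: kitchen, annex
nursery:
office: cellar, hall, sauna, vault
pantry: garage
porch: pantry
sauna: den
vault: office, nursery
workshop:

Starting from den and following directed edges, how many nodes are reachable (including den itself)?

15

BFS from den visits: den, vault, sauna, lab, cellar, office, nursery, annex, gallery, loft, hall, closet, library, kitchen, foyer
Reachable nodes: 15 of 19 total.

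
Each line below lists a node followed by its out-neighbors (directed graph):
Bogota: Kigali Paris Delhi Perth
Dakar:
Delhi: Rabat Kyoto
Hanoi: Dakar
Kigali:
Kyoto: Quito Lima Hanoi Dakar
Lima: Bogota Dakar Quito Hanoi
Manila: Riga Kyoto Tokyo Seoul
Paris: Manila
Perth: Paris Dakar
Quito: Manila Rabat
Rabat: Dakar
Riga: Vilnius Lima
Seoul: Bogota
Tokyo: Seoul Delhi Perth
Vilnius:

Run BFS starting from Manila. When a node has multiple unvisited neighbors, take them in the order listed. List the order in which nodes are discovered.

Manila → Riga → Kyoto → Tokyo → Seoul → Vilnius → Lima → Quito → Hanoi → Dakar → Delhi → Perth → Bogota → Rabat → Paris → Kigali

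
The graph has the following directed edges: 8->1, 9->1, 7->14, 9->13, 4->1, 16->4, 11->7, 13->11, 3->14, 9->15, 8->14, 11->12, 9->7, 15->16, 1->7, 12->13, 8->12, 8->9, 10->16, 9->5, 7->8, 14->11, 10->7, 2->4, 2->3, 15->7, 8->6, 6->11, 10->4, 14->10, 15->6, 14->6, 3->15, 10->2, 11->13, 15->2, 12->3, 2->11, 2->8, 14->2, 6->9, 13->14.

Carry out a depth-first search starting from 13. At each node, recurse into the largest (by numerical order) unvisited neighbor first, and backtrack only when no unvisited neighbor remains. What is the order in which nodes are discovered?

13 -> 14 -> 11 -> 12 -> 3 -> 15 -> 16 -> 4 -> 1 -> 7 -> 8 -> 9 -> 5 -> 6 -> 2 -> 10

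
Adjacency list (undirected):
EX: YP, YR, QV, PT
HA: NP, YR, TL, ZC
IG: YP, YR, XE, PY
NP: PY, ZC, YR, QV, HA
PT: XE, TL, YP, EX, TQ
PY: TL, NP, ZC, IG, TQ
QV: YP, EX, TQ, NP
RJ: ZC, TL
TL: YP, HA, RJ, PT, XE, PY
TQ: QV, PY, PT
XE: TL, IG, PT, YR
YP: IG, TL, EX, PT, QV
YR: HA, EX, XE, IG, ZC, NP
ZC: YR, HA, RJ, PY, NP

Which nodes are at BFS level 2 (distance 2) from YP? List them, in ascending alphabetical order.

HA, NP, PY, RJ, TQ, XE, YR

Level 0: YP
Level 1: EX, IG, PT, QV, TL
Level 2: HA, NP, PY, RJ, TQ, XE, YR
Level 3: ZC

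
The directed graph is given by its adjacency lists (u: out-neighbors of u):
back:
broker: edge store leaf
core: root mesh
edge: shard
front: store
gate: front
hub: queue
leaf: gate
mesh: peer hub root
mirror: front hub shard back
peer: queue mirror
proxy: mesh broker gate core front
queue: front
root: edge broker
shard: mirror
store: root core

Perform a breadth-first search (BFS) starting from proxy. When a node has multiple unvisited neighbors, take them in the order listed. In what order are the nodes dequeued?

Visit proxy; enqueue mesh, broker, gate, core, front → queue [mesh, broker, gate, core, front]
Visit mesh; enqueue peer, hub, root → queue [broker, gate, core, front, peer, hub, root]
Visit broker; enqueue edge, store, leaf → queue [gate, core, front, peer, hub, root, edge, store, leaf]
Visit gate → queue [core, front, peer, hub, root, edge, store, leaf]
Visit core → queue [front, peer, hub, root, edge, store, leaf]
Visit front → queue [peer, hub, root, edge, store, leaf]
Visit peer; enqueue queue, mirror → queue [hub, root, edge, store, leaf, queue, mirror]
Visit hub → queue [root, edge, store, leaf, queue, mirror]
Visit root → queue [edge, store, leaf, queue, mirror]
Visit edge; enqueue shard → queue [store, leaf, queue, mirror, shard]
Visit store → queue [leaf, queue, mirror, shard]
Visit leaf → queue [queue, mirror, shard]
Visit queue → queue [mirror, shard]
Visit mirror; enqueue back → queue [shard, back]
Visit shard → queue [back]
Visit back → queue []

proxy, mesh, broker, gate, core, front, peer, hub, root, edge, store, leaf, queue, mirror, shard, back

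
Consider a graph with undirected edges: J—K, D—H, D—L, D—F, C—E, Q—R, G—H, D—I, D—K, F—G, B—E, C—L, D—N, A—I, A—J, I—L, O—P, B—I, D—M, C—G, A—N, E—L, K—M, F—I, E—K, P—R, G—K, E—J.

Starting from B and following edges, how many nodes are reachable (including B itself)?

14

BFS from B visits: B, E, I, C, J, K, L, A, D, F, G, M, N, H
Reachable nodes: 14 of 18 total.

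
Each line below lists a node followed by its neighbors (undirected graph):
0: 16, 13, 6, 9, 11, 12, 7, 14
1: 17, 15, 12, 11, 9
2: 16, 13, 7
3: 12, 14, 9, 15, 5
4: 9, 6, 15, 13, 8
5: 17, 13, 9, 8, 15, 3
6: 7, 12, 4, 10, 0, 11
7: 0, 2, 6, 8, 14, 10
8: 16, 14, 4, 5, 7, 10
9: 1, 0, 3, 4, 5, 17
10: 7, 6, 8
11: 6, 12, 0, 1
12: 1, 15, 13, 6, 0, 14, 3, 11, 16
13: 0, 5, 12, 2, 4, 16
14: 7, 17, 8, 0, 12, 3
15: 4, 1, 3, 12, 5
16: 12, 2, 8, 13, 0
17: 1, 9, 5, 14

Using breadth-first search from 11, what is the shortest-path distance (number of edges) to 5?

Level 0: 11
Level 1: 0, 1, 6, 12
Level 2: 3, 4, 7, 9, 10, 13, 14, 15, 16, 17
Level 3: 2, 5, 8
5 first appears at level 3.

3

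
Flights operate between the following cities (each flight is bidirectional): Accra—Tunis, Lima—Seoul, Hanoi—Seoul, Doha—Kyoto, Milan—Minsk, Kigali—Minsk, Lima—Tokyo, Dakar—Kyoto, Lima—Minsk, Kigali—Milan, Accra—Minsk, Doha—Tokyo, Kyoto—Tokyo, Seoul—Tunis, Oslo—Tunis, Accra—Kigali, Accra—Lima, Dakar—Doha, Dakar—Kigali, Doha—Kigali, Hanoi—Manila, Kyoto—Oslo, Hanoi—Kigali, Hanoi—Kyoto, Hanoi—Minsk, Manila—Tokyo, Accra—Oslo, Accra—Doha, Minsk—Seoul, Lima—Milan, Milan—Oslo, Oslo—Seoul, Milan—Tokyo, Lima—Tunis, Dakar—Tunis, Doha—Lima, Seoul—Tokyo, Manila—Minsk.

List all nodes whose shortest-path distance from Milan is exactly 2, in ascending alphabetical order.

Level 0: Milan
Level 1: Kigali, Lima, Minsk, Oslo, Tokyo
Level 2: Accra, Dakar, Doha, Hanoi, Kyoto, Manila, Seoul, Tunis

Accra, Dakar, Doha, Hanoi, Kyoto, Manila, Seoul, Tunis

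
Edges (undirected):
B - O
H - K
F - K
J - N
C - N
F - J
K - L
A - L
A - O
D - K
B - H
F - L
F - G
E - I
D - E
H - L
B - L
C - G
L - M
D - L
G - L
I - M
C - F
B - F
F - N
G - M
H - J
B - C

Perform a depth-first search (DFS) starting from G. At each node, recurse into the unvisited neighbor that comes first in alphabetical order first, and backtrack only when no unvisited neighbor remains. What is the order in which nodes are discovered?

Visit G
G → C
C → B
B → F
F → J
J → H
H → K
K → D
D → E
E → I
I → M
M → L
L → A
A → O
J → N

G C B F J H K D E I M L A O N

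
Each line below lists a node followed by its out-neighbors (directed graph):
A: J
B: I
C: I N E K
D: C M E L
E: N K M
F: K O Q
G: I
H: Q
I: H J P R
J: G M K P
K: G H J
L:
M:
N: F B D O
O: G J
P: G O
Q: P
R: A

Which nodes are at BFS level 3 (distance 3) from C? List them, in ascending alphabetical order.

A, L, Q

Level 0: C
Level 1: E, I, K, N
Level 2: B, D, F, G, H, J, M, O, P, R
Level 3: A, L, Q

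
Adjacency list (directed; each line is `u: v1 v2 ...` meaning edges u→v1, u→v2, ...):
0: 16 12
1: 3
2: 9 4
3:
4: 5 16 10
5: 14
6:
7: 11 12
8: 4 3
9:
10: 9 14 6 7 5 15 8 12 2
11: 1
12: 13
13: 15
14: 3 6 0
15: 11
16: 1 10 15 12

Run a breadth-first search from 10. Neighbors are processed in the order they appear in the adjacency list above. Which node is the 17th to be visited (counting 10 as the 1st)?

Visit 10; enqueue 9, 14, 6, 7, 5, 15, 8, 12, 2 → queue [9, 14, 6, 7, 5, 15, 8, 12, 2]
Visit 9 → queue [14, 6, 7, 5, 15, 8, 12, 2]
Visit 14; enqueue 3, 0 → queue [6, 7, 5, 15, 8, 12, 2, 3, 0]
Visit 6 → queue [7, 5, 15, 8, 12, 2, 3, 0]
Visit 7; enqueue 11 → queue [5, 15, 8, 12, 2, 3, 0, 11]
Visit 5 → queue [15, 8, 12, 2, 3, 0, 11]
Visit 15 → queue [8, 12, 2, 3, 0, 11]
Visit 8; enqueue 4 → queue [12, 2, 3, 0, 11, 4]
Visit 12; enqueue 13 → queue [2, 3, 0, 11, 4, 13]
Visit 2 → queue [3, 0, 11, 4, 13]
Visit 3 → queue [0, 11, 4, 13]
Visit 0; enqueue 16 → queue [11, 4, 13, 16]
Visit 11; enqueue 1 → queue [4, 13, 16, 1]
Visit 4 → queue [13, 16, 1]
Visit 13 → queue [16, 1]
Visit 16 → queue [1]
Visit 1 → queue []

Visit order: 10, 9, 14, 6, 7, 5, 15, 8, 12, 2, 3, 0, 11, 4, 13, 16, 1

1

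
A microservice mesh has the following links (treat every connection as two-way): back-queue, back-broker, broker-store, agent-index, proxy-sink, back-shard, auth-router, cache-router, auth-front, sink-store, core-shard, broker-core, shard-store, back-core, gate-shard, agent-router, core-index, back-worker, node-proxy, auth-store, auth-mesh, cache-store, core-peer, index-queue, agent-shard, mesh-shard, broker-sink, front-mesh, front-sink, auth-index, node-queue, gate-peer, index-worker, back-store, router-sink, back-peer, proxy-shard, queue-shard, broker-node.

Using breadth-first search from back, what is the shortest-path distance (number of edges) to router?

3

Level 0: back
Level 1: broker, core, peer, queue, shard, store, worker
Level 2: agent, auth, cache, gate, index, mesh, node, proxy, sink
Level 3: front, router
router first appears at level 3.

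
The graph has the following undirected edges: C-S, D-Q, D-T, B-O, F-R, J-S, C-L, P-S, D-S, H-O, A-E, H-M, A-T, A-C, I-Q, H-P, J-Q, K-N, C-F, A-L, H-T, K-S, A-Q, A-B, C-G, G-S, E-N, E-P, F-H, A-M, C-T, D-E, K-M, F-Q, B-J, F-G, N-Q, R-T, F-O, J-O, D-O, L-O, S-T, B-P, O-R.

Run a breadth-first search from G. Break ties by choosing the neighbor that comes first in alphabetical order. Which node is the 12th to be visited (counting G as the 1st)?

D

Visit G; enqueue C, F, S → queue [C, F, S]
Visit C; enqueue A, L, T → queue [F, S, A, L, T]
Visit F; enqueue H, O, Q, R → queue [S, A, L, T, H, O, Q, R]
Visit S; enqueue D, J, K, P → queue [A, L, T, H, O, Q, R, D, J, K, P]
Visit A; enqueue B, E, M → queue [L, T, H, O, Q, R, D, J, K, P, B, E, M]
Visit L → queue [T, H, O, Q, R, D, J, K, P, B, E, M]
Visit T → queue [H, O, Q, R, D, J, K, P, B, E, M]
Visit H → queue [O, Q, R, D, J, K, P, B, E, M]
Visit O → queue [Q, R, D, J, K, P, B, E, M]
Visit Q; enqueue I, N → queue [R, D, J, K, P, B, E, M, I, N]
Visit R → queue [D, J, K, P, B, E, M, I, N]
Visit D → queue [J, K, P, B, E, M, I, N]
Visit J → queue [K, P, B, E, M, I, N]
Visit K → queue [P, B, E, M, I, N]
Visit P → queue [B, E, M, I, N]
Visit B → queue [E, M, I, N]
Visit E → queue [M, I, N]
Visit M → queue [I, N]
Visit I → queue [N]
Visit N → queue []

Visit order: G, C, F, S, A, L, T, H, O, Q, R, D, J, K, P, B, E, M, I, N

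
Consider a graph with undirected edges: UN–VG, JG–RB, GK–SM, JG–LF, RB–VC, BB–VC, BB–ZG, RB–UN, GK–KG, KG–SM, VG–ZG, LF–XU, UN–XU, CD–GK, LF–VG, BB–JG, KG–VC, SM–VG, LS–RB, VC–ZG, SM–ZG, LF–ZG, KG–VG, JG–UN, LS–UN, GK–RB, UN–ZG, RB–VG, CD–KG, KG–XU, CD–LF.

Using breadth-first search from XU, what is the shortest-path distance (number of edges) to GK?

Level 0: XU
Level 1: KG, LF, UN
Level 2: CD, GK, JG, LS, RB, SM, VC, VG, ZG
Level 3: BB
GK first appears at level 2.

2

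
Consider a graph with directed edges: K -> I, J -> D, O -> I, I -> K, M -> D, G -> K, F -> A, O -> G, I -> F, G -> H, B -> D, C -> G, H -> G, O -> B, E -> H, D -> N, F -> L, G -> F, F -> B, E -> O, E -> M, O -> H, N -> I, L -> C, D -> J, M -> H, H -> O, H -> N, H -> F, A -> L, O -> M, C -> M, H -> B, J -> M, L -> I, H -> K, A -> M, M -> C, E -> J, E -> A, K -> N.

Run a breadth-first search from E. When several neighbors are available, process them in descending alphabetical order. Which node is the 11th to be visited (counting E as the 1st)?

Visit E; enqueue O, M, J, H, A → queue [O, M, J, H, A]
Visit O; enqueue I, G, B → queue [M, J, H, A, I, G, B]
Visit M; enqueue D, C → queue [J, H, A, I, G, B, D, C]
Visit J → queue [H, A, I, G, B, D, C]
Visit H; enqueue N, K, F → queue [A, I, G, B, D, C, N, K, F]
Visit A; enqueue L → queue [I, G, B, D, C, N, K, F, L]
Visit I → queue [G, B, D, C, N, K, F, L]
Visit G → queue [B, D, C, N, K, F, L]
Visit B → queue [D, C, N, K, F, L]
Visit D → queue [C, N, K, F, L]
Visit C → queue [N, K, F, L]
Visit N → queue [K, F, L]
Visit K → queue [F, L]
Visit F → queue [L]
Visit L → queue []

Visit order: E, O, M, J, H, A, I, G, B, D, C, N, K, F, L

C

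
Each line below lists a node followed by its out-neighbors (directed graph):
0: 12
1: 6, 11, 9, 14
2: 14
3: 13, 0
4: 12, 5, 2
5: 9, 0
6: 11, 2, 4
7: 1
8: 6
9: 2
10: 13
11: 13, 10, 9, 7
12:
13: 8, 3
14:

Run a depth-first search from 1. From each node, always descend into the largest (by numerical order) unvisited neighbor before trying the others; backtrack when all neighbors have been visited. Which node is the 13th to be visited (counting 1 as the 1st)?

Visit 1
1 → 14
1 → 11
11 → 13
13 → 8
8 → 6
6 → 4
4 → 12
4 → 5
5 → 9
9 → 2
5 → 0
13 → 3
11 → 10
11 → 7

Visit order: 1, 14, 11, 13, 8, 6, 4, 12, 5, 9, 2, 0, 3, 10, 7

3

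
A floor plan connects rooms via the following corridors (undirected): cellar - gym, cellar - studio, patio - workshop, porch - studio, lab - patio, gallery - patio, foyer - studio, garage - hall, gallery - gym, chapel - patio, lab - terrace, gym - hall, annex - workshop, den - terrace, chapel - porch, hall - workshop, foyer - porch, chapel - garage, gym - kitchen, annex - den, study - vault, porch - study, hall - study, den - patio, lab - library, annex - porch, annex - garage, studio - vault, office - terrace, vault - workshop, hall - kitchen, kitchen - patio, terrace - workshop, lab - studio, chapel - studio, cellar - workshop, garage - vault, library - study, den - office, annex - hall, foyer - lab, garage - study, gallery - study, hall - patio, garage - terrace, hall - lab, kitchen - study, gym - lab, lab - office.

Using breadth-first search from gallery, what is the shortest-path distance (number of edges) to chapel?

Level 0: gallery
Level 1: gym, patio, study
Level 2: cellar, chapel, den, garage, hall, kitchen, lab, library, porch, vault, workshop
Level 3: annex, foyer, office, studio, terrace
chapel first appears at level 2.

2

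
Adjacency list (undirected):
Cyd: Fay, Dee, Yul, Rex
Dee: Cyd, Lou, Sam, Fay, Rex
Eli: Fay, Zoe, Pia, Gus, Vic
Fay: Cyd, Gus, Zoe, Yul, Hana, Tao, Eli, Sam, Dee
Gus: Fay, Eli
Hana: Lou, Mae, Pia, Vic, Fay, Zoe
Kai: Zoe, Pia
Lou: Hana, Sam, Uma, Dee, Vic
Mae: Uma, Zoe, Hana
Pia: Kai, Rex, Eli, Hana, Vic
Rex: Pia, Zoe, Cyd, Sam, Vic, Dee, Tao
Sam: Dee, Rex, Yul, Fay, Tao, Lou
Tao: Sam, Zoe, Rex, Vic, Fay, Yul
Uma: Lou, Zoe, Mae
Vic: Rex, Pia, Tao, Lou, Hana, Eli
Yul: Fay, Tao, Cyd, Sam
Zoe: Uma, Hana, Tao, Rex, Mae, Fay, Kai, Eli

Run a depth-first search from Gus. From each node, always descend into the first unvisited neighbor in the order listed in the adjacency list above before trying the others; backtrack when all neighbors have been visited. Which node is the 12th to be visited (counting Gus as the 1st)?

Visit Gus
Gus → Fay
Fay → Cyd
Cyd → Dee
Dee → Lou
Lou → Hana
Hana → Mae
Mae → Uma
Uma → Zoe
Zoe → Tao
Tao → Sam
Sam → Rex
Rex → Pia
Pia → Kai
Pia → Eli
Eli → Vic
Sam → Yul

Visit order: Gus, Fay, Cyd, Dee, Lou, Hana, Mae, Uma, Zoe, Tao, Sam, Rex, Pia, Kai, Eli, Vic, Yul

Rex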